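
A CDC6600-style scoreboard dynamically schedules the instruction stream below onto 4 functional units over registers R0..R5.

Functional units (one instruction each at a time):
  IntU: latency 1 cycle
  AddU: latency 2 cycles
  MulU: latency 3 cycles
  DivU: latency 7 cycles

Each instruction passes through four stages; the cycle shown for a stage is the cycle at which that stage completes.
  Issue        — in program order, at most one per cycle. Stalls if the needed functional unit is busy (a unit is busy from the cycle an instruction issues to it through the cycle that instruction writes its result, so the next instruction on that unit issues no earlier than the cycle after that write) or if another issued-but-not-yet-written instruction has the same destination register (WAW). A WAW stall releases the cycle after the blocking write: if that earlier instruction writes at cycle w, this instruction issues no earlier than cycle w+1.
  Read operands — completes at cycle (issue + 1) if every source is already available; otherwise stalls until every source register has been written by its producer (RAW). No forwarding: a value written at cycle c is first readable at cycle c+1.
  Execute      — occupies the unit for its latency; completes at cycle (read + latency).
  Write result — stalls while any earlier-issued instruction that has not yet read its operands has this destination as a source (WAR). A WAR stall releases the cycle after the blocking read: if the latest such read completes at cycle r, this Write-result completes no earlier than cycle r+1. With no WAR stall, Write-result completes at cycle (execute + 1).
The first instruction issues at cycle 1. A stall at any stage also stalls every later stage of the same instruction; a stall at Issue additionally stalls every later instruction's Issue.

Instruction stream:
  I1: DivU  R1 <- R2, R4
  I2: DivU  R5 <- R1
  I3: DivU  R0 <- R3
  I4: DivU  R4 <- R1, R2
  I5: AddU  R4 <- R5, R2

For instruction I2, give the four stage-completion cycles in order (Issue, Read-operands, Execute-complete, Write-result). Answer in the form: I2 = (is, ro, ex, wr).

I1 -> (1, 2, 9, 10)
I2 -> (11, 12, 19, 20)  // struct: DivU busy until I1 writes@10
I3 -> (21, 22, 29, 30)  // struct: DivU busy until I2 writes@20
I4 -> (31, 32, 39, 40)  // struct: DivU busy until I3 writes@30
I5 -> (41, 42, 44, 45)  // WAW R4: wait I4 write@40

I2 = (11, 12, 19, 20)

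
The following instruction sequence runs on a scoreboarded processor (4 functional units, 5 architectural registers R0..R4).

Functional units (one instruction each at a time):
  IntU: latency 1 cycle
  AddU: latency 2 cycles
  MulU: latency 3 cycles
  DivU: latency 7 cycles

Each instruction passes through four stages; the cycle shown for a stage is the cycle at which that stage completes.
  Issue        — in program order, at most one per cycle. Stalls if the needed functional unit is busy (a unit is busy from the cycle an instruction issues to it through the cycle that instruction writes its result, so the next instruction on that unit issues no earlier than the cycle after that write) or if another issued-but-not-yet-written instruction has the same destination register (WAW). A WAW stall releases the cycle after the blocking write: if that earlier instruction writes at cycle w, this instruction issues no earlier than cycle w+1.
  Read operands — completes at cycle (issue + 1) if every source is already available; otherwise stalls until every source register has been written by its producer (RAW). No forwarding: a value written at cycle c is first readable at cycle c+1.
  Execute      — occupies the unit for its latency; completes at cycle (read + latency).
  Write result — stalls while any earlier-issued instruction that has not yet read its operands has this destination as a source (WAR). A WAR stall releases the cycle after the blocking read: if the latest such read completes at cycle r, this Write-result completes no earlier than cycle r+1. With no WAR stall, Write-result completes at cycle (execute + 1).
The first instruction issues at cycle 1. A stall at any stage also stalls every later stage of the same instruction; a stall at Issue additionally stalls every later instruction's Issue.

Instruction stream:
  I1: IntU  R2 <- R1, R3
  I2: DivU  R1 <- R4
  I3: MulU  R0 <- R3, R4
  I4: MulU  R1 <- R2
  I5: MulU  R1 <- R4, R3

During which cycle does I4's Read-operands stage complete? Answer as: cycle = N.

cycle = 13

[1] issue I1 (IntU)
[2] I1 read-ops | issue I2 (DivU)
[3] I1 finished on IntU | I2 read-ops | issue I3 (MulU)
[4] I1→R2 | I3 read-ops
[7] I3 finished on MulU
[8] I3→R0
[10] I2 finished on DivU
[11] I2→R1
[12] issue I4 (MulU)
[13] I4 read-ops
[16] I4 finished on MulU
[17] I4→R1
[18] issue I5 (MulU)
[19] I5 read-ops
[22] I5 finished on MulU
[23] I5→R1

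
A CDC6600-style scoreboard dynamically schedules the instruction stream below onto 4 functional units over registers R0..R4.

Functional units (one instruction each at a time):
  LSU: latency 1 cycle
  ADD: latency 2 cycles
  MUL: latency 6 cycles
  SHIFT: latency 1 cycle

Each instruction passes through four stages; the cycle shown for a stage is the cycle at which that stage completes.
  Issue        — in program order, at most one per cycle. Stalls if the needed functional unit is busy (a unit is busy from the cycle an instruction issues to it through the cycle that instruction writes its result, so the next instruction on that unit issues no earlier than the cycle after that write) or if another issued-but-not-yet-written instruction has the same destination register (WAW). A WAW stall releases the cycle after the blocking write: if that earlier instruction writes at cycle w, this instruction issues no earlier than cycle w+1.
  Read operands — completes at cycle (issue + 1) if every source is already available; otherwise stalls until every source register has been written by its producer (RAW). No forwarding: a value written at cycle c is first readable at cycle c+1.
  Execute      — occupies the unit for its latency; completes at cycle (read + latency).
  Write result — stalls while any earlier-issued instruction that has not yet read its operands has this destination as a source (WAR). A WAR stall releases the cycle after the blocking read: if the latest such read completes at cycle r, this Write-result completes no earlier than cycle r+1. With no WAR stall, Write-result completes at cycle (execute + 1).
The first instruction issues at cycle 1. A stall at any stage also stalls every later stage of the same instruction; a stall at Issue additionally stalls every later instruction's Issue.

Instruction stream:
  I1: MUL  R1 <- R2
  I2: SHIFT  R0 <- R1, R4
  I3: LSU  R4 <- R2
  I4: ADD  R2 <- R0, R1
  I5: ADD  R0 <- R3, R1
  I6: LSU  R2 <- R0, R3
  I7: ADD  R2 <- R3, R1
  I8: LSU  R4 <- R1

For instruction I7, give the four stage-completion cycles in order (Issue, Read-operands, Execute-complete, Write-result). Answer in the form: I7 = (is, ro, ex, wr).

cycle 1: I1→MUL
cycle 2: I1 RO · I2→SHIFT
cycle 3: I3→LSU
cycle 4: I3 RO · I4→ADD
cycle 5: I3 EX
cycle 8: I1 EX
cycle 9: I1 WR R1
cycle 10: I2 RO
cycle 11: I2 EX · I3 WR R4
cycle 12: I2 WR R0
cycle 13: I4 RO
cycle 15: I4 EX
cycle 16: I4 WR R2
cycle 17: I5→ADD
cycle 18: I5 RO · I6→LSU
cycle 20: I5 EX
cycle 21: I5 WR R0
cycle 22: I6 RO
cycle 23: I6 EX
cycle 24: I6 WR R2
cycle 25: I7→ADD
cycle 26: I7 RO · I8→LSU
cycle 27: I8 RO
cycle 28: I7 EX · I8 EX
cycle 29: I7 WR R2 · I8 WR R4

I7 = (25, 26, 28, 29)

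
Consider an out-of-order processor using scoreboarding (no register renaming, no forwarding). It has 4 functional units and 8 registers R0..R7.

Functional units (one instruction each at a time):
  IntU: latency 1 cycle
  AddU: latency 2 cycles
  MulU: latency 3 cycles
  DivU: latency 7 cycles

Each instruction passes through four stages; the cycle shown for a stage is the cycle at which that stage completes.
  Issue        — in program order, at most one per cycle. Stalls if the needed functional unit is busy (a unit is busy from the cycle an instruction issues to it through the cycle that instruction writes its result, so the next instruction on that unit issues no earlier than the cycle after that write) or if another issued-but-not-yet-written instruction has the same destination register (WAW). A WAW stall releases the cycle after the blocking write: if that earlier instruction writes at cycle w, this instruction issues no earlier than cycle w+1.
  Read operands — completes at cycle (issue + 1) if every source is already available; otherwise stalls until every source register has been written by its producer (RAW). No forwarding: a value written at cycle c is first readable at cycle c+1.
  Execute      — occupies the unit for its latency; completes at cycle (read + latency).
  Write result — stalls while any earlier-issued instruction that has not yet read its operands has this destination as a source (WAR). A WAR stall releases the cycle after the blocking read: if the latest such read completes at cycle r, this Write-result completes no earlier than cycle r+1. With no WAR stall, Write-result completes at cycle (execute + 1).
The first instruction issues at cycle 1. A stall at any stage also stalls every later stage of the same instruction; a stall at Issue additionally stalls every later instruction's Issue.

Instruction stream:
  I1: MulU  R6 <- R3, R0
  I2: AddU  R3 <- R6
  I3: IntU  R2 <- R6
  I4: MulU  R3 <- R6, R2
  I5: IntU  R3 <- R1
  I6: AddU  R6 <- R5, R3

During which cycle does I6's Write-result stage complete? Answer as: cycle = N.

[I1] 1/2/5/6
[I2] 2/7/9/10  (RAW R6: wait I1 write@6)
[I3] 3/7/8/9  (RAW R6: wait I1 write@6)
[I4] 11/12/15/16  (WAW R3: wait I2 write@10)
[I5] 17/18/19/20  (WAW R3: wait I4 write@16)
[I6] 18/21/23/24  (RAW R3: wait I5 write@20)

cycle = 24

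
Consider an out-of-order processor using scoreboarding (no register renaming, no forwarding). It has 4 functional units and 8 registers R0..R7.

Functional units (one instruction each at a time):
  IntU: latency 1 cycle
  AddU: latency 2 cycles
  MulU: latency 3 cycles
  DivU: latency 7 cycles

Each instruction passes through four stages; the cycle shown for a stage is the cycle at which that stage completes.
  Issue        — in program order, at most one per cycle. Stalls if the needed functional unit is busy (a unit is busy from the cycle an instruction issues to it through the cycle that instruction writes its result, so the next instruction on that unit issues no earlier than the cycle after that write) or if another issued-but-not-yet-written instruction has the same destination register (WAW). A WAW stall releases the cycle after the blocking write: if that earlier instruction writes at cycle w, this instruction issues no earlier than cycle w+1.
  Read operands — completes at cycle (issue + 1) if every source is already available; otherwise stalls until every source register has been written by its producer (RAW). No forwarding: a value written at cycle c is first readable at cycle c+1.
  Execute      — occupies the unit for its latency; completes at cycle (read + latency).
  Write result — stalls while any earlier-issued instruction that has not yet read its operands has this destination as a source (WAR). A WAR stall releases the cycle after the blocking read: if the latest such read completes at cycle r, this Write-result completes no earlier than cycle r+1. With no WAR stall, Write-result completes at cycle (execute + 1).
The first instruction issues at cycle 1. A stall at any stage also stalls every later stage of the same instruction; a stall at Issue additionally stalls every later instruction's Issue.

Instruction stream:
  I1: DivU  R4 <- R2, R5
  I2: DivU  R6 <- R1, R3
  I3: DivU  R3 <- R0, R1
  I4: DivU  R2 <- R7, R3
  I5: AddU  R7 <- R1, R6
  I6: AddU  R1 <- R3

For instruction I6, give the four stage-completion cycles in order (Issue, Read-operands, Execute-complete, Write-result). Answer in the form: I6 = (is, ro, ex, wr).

I6 = (37, 38, 40, 41)

c1: I1 dispatched to DivU
c2: I1 operands ready
c9: I1 complete
c10: R4←I1
c11: I2 dispatched to DivU
c12: I2 operands ready
c19: I2 complete
c20: R6←I2
c21: I3 dispatched to DivU
c22: I3 operands ready
c29: I3 complete
c30: R3←I3
c31: I4 dispatched to DivU
c32: I4 operands ready · I5 dispatched to AddU
c33: I5 operands ready
c35: I5 complete
c36: R7←I5
c37: I6 dispatched to AddU
c38: I6 operands ready
c39: I4 complete
c40: R2←I4 · I6 complete
c41: R1←I6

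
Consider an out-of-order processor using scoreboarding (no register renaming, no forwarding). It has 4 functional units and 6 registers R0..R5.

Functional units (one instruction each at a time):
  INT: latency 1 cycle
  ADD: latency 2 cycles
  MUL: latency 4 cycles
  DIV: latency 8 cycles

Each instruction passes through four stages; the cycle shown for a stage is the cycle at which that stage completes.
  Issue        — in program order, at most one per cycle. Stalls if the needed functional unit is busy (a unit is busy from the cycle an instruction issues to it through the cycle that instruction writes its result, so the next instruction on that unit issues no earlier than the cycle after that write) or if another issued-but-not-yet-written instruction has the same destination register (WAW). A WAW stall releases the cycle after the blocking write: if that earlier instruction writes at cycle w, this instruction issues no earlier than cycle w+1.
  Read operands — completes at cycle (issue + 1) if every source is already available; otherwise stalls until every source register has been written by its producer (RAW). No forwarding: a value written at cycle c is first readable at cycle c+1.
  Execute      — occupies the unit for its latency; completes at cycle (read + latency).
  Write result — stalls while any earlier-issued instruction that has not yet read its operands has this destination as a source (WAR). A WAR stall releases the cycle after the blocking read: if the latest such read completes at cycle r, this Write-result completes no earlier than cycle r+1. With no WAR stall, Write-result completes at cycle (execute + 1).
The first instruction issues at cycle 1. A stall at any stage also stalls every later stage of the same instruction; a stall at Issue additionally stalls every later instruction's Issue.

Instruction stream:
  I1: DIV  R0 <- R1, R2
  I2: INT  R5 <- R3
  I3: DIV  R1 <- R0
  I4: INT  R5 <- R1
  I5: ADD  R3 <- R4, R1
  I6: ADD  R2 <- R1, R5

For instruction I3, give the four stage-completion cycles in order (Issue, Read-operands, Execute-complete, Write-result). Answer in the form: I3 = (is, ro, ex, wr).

I3 = (12, 13, 21, 22)

cycle 1: I1→DIV
cycle 2: I1 RO | I2→INT
cycle 3: I2 RO
cycle 4: I2 EX
cycle 5: I2 WR R5
cycle 10: I1 EX
cycle 11: I1 WR R0
cycle 12: I3→DIV
cycle 13: I3 RO | I4→INT
cycle 14: I5→ADD
cycle 21: I3 EX
cycle 22: I3 WR R1
cycle 23: I4 RO | I5 RO
cycle 24: I4 EX
cycle 25: I4 WR R5 | I5 EX
cycle 26: I5 WR R3
cycle 27: I6→ADD
cycle 28: I6 RO
cycle 30: I6 EX
cycle 31: I6 WR R2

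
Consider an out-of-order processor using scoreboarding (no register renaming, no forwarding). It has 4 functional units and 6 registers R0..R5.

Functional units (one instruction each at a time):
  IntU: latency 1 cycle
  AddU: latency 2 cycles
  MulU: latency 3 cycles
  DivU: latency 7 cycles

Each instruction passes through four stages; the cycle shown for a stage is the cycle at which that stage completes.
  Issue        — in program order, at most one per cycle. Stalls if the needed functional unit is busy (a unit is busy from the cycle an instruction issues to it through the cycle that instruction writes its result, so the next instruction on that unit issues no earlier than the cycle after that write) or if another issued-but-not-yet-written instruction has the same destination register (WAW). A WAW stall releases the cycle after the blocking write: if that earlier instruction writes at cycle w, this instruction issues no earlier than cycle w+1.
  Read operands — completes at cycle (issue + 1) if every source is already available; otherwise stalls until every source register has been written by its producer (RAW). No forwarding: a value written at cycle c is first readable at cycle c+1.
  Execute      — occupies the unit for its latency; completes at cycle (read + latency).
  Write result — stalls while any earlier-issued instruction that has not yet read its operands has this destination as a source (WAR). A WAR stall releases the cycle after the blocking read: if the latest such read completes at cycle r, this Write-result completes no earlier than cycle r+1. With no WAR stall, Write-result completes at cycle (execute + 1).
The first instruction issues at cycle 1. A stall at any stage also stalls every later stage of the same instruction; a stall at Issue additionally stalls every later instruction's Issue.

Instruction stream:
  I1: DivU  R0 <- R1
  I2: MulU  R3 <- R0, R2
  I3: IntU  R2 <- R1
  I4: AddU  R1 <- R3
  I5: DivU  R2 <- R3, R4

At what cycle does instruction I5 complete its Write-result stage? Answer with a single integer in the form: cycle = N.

[I1] 1/2/9/10
[I2] 2/11/14/15  (RAW R0: wait I1 write@10)
[I3] 3/4/5/12  (WAR R2: wait I2 read@11)
[I4] 4/16/18/19  (RAW R3: wait I2 write@15)
[I5] 13/16/23/24  (WAW R2: wait I3 write@12; RAW R3: wait I2 write@15)

cycle = 24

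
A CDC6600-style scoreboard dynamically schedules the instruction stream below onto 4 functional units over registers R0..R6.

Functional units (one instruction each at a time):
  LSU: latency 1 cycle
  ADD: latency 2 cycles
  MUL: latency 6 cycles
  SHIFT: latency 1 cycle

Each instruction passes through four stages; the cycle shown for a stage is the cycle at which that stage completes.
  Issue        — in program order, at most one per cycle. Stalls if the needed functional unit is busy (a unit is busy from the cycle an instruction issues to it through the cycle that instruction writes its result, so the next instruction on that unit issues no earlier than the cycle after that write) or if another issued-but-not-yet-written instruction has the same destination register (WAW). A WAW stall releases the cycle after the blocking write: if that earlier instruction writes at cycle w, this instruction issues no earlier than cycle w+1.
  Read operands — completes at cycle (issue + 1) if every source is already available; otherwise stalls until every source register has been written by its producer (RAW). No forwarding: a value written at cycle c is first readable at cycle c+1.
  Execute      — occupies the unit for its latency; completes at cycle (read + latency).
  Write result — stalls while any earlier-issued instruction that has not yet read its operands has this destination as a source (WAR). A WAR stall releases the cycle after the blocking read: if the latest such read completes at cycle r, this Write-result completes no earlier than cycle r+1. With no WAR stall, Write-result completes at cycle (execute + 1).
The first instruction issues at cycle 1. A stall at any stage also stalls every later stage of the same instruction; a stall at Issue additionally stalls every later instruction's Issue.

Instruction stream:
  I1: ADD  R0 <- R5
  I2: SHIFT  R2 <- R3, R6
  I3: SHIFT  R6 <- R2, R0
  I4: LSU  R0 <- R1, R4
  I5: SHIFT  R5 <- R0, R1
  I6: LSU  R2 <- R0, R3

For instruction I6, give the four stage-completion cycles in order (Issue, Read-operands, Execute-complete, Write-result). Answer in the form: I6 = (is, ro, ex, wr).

I6 = (11, 12, 13, 14)

I1: IS=1 RO=2 EX=4 WR=5
I2: IS=2 RO=3 EX=4 WR=5
I3: IS=6 RO=7 EX=8 WR=9  [struct: SHIFT busy until I2 writes@5]
I4: IS=7 RO=8 EX=9 WR=10
I5: IS=10 RO=11 EX=12 WR=13  [struct: SHIFT busy until I3 writes@9]
I6: IS=11 RO=12 EX=13 WR=14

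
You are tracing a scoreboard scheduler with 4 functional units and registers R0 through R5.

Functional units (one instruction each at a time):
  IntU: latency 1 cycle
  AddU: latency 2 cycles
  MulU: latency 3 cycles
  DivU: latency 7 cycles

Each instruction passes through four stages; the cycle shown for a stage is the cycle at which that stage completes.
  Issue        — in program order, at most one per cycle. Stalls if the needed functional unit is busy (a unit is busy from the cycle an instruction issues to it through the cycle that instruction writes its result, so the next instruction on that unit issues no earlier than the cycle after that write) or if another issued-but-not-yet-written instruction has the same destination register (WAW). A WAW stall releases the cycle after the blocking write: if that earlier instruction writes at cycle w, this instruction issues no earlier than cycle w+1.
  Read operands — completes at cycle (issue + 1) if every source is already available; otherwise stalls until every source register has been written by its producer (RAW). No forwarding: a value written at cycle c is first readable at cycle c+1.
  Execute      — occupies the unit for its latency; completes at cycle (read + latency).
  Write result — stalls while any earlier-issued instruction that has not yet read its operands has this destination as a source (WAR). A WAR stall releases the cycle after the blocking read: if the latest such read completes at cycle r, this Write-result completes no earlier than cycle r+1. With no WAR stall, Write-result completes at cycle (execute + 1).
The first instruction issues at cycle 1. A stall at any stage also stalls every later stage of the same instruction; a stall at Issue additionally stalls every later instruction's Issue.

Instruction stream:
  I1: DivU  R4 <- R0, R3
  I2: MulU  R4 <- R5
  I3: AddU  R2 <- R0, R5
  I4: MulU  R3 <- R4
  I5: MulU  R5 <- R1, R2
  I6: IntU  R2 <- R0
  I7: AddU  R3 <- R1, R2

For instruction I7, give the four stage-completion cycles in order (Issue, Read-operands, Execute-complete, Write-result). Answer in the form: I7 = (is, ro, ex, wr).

I7 = (25, 28, 30, 31)

cycle 1: I1→DivU
cycle 2: I1 RO
cycle 9: I1 EX
cycle 10: I1 WR R4
cycle 11: I2→MulU
cycle 12: I2 RO, I3→AddU
cycle 13: I3 RO
cycle 15: I2 EX, I3 EX
cycle 16: I2 WR R4, I3 WR R2
cycle 17: I4→MulU
cycle 18: I4 RO
cycle 21: I4 EX
cycle 22: I4 WR R3
cycle 23: I5→MulU
cycle 24: I5 RO, I6→IntU
cycle 25: I6 RO, I7→AddU
cycle 26: I6 EX
cycle 27: I5 EX, I6 WR R2
cycle 28: I5 WR R5, I7 RO
cycle 30: I7 EX
cycle 31: I7 WR R3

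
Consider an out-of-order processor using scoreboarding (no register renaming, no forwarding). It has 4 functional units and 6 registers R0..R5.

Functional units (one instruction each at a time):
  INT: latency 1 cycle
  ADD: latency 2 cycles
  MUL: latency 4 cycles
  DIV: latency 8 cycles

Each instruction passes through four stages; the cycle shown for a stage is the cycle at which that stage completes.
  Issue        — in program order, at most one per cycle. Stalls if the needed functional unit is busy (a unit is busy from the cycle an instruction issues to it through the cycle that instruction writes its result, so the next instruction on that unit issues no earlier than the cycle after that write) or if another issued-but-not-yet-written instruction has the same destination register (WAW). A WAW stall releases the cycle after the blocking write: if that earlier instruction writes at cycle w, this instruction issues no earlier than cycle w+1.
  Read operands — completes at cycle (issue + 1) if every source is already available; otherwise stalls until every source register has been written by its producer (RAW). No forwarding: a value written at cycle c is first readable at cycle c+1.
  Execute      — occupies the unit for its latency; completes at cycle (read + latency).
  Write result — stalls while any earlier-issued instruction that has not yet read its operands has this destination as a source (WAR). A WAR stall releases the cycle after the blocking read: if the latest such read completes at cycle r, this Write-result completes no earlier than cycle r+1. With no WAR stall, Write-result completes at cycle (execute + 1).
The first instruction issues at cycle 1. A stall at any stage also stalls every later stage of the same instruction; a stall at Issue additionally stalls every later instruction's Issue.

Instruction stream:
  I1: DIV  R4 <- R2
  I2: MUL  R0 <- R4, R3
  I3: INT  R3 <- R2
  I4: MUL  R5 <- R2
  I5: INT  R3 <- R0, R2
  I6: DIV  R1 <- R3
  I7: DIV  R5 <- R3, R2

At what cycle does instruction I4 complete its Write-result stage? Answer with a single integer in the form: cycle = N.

1) issue 1, read 2, done 10, write 11
2) issue 2, read 12, done 16, write 17  <RAW R4: wait I1 write@11>
3) issue 3, read 4, done 5, write 13  <WAR R3: wait I2 read@12>
4) issue 18, read 19, done 23, write 24  <struct: MUL busy until I2 writes@17>
5) issue 19, read 20, done 21, write 22
6) issue 20, read 23, done 31, write 32  <RAW R3: wait I5 write@22>
7) issue 33, read 34, done 42, write 43  <struct: DIV busy until I6 writes@32>

cycle = 24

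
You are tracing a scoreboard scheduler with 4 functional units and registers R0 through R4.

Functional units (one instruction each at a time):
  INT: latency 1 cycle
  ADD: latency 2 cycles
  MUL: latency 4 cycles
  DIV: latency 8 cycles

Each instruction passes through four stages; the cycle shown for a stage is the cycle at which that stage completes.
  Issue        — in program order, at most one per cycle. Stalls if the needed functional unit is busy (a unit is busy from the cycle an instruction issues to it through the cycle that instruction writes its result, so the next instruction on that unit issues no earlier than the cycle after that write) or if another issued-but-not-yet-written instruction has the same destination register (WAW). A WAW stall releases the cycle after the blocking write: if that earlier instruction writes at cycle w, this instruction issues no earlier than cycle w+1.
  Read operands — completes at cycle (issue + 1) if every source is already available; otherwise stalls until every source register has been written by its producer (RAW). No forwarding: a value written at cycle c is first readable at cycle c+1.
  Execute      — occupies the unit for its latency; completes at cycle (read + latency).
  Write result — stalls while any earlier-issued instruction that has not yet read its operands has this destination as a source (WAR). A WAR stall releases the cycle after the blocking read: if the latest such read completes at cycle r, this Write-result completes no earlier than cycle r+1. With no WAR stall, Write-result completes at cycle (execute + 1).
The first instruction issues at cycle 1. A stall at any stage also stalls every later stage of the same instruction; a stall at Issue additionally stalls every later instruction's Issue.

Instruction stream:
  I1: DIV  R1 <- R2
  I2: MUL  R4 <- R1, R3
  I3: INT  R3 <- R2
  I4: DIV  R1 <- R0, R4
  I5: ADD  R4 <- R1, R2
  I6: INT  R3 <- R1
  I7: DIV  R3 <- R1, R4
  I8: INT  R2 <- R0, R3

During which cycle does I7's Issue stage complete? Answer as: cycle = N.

[1] I1 issues→DIV
[2] I1 reads; I2 issues→MUL
[3] I3 issues→INT
[4] I3 reads
[5] I3 exec-done
[10] I1 exec-done
[11] I1 writes R1
[12] I2 reads; I4 issues→DIV
[13] I3 writes R3
[16] I2 exec-done
[17] I2 writes R4
[18] I4 reads; I5 issues→ADD
[19] I6 issues→INT
[26] I4 exec-done
[27] I4 writes R1
[28] I5 reads; I6 reads
[29] I6 exec-done
[30] I5 exec-done; I6 writes R3
[31] I5 writes R4; I7 issues→DIV
[32] I7 reads; I8 issues→INT
[40] I7 exec-done
[41] I7 writes R3
[42] I8 reads
[43] I8 exec-done
[44] I8 writes R2

cycle = 31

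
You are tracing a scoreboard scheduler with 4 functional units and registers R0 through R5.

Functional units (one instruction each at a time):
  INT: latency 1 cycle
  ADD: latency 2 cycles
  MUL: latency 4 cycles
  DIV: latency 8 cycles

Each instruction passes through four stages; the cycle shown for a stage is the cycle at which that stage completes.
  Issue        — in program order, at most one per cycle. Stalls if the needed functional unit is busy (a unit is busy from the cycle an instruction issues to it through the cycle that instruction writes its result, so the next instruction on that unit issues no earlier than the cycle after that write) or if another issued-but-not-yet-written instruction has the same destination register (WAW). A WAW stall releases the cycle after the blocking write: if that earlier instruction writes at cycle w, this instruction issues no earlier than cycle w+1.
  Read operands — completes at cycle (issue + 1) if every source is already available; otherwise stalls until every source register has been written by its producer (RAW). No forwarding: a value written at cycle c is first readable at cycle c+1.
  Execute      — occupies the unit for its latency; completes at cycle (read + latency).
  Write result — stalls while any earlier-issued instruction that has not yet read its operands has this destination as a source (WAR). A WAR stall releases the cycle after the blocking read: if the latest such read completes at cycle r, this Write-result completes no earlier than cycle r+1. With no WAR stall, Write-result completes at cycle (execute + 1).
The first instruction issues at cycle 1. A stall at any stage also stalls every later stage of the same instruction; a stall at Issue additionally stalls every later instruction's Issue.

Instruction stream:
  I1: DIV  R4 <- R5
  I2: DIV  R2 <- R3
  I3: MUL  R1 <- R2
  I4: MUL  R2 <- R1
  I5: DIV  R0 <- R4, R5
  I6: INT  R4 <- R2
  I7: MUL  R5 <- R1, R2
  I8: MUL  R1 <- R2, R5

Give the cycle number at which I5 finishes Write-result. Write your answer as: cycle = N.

cycle = 40

cycle 1: I1→DIV
cycle 2: I1 RO
cycle 10: I1 EX
cycle 11: I1 WR R4
cycle 12: I2→DIV
cycle 13: I2 RO, I3→MUL
cycle 21: I2 EX
cycle 22: I2 WR R2
cycle 23: I3 RO
cycle 27: I3 EX
cycle 28: I3 WR R1
cycle 29: I4→MUL
cycle 30: I4 RO, I5→DIV
cycle 31: I5 RO, I6→INT
cycle 34: I4 EX
cycle 35: I4 WR R2
cycle 36: I6 RO, I7→MUL
cycle 37: I6 EX, I7 RO
cycle 38: I6 WR R4
cycle 39: I5 EX
cycle 40: I5 WR R0
cycle 41: I7 EX
cycle 42: I7 WR R5
cycle 43: I8→MUL
cycle 44: I8 RO
cycle 48: I8 EX
cycle 49: I8 WR R1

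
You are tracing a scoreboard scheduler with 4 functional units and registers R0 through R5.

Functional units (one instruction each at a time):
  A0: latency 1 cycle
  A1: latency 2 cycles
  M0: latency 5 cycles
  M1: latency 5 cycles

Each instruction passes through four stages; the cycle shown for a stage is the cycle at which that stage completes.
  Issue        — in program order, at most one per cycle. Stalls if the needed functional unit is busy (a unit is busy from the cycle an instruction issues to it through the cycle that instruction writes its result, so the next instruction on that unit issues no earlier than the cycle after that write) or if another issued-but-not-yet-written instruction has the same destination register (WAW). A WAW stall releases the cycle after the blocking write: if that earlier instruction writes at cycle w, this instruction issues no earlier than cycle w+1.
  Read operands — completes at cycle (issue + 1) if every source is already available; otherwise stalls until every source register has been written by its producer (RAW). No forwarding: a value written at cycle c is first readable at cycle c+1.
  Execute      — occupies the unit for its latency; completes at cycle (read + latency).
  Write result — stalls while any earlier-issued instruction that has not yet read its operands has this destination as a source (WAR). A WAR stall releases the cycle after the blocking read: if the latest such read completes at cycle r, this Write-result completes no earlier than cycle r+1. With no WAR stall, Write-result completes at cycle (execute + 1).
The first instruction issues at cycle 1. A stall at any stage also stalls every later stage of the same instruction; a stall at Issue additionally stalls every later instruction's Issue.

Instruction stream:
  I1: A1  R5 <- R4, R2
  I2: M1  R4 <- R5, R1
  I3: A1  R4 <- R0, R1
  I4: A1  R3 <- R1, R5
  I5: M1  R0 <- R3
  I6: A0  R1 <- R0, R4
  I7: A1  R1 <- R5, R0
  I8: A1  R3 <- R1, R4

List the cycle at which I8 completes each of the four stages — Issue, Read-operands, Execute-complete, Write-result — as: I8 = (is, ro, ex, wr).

I8 = (38, 39, 41, 42)

I1 -> (1, 2, 4, 5)
I2 -> (2, 6, 11, 12)  // RAW R5: wait I1 write@5
I3 -> (13, 14, 16, 17)  // WAW R4: wait I2 write@12
I4 -> (18, 19, 21, 22)  // struct: A1 busy until I3 writes@17
I5 -> (19, 23, 28, 29)  // RAW R3: wait I4 write@22
I6 -> (20, 30, 31, 32)  // RAW R0: wait I5 write@29
I7 -> (33, 34, 36, 37)  // WAW R1: wait I6 write@32
I8 -> (38, 39, 41, 42)  // struct: A1 busy until I7 writes@37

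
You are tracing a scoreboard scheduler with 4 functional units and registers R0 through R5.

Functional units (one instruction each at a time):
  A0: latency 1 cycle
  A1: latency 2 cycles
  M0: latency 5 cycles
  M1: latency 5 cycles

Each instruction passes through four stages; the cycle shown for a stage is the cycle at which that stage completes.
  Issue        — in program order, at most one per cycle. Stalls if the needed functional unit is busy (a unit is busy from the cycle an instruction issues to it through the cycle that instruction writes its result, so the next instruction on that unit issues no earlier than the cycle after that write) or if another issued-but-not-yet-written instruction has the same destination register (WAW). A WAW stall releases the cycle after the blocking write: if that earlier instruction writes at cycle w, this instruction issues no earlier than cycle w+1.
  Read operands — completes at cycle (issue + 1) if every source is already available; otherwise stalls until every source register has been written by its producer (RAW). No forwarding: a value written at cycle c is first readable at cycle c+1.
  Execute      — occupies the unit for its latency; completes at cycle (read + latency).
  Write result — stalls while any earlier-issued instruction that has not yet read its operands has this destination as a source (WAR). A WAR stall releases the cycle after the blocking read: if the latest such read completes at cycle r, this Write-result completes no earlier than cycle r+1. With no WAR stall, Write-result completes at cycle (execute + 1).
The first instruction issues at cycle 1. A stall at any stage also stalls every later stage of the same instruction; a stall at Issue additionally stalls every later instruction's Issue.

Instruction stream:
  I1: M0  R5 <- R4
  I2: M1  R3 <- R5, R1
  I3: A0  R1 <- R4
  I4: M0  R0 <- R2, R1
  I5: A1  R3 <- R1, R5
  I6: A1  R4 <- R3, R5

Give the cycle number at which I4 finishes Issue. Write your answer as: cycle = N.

cycle = 9

cycle 1: I1→M0
cycle 2: I1 RO · I2→M1
cycle 3: I3→A0
cycle 4: I3 RO
cycle 5: I3 EX
cycle 7: I1 EX
cycle 8: I1 WR R5
cycle 9: I2 RO · I4→M0
cycle 10: I3 WR R1
cycle 11: I4 RO
cycle 14: I2 EX
cycle 15: I2 WR R3
cycle 16: I4 EX · I5→A1
cycle 17: I4 WR R0 · I5 RO
cycle 19: I5 EX
cycle 20: I5 WR R3
cycle 21: I6→A1
cycle 22: I6 RO
cycle 24: I6 EX
cycle 25: I6 WR R4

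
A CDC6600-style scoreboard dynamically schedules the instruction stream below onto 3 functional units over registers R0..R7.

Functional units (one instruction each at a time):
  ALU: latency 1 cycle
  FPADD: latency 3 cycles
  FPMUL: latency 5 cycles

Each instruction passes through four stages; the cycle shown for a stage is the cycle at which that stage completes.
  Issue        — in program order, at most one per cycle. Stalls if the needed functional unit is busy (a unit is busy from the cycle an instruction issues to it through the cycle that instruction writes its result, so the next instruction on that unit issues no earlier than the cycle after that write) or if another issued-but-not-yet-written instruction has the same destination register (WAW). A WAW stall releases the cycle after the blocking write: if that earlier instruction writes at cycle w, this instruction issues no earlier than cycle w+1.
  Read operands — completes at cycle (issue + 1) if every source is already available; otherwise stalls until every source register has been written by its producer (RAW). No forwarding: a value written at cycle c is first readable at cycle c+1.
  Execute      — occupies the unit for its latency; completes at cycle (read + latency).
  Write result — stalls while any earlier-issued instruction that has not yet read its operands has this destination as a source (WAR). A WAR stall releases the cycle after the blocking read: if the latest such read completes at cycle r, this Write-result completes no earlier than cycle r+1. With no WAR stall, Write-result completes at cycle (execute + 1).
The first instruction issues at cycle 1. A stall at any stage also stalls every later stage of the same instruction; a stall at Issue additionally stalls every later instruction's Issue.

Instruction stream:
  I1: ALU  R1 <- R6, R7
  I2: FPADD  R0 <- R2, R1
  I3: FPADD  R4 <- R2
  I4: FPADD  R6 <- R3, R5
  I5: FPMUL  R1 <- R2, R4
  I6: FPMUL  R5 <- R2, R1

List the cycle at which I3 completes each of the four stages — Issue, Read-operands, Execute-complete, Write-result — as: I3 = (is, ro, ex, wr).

I3 = (10, 11, 14, 15)

I1: IS=1 RO=2 EX=3 WR=4
I2: IS=2 RO=5 EX=8 WR=9  [RAW R1: wait I1 write@4]
I3: IS=10 RO=11 EX=14 WR=15  [struct: FPADD busy until I2 writes@9]
I4: IS=16 RO=17 EX=20 WR=21  [struct: FPADD busy until I3 writes@15]
I5: IS=17 RO=18 EX=23 WR=24
I6: IS=25 RO=26 EX=31 WR=32  [struct: FPMUL busy until I5 writes@24]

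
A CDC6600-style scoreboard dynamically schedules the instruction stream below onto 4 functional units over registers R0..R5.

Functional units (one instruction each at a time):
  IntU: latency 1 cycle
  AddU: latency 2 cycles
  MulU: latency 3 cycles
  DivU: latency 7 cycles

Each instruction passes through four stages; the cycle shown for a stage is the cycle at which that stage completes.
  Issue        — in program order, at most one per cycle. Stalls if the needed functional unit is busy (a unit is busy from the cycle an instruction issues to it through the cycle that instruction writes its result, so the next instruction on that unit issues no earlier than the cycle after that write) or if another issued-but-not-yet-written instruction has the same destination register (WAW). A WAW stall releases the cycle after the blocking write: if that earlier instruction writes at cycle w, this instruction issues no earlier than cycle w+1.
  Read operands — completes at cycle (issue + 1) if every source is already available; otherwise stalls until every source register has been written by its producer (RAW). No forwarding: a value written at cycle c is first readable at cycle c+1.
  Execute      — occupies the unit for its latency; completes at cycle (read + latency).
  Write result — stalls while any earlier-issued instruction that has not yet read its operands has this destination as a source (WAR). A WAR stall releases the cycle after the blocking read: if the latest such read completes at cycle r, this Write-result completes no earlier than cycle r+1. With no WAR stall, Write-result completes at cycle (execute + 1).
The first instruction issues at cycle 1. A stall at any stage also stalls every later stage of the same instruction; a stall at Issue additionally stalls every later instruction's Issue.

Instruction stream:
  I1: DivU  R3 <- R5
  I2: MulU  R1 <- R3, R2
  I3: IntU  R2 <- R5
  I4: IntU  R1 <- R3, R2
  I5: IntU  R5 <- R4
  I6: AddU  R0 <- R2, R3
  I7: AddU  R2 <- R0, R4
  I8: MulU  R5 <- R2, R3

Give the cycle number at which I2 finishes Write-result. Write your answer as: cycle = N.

[1] I1 dispatched to DivU
[2] I1 operands ready, I2 dispatched to MulU
[3] I3 dispatched to IntU
[4] I3 operands ready
[5] I3 complete
[9] I1 complete
[10] R3←I1
[11] I2 operands ready
[12] R2←I3
[14] I2 complete
[15] R1←I2
[16] I4 dispatched to IntU
[17] I4 operands ready
[18] I4 complete
[19] R1←I4
[20] I5 dispatched to IntU
[21] I5 operands ready, I6 dispatched to AddU
[22] I5 complete, I6 operands ready
[23] R5←I5
[24] I6 complete
[25] R0←I6
[26] I7 dispatched to AddU
[27] I7 operands ready, I8 dispatched to MulU
[29] I7 complete
[30] R2←I7
[31] I8 operands ready
[34] I8 complete
[35] R5←I8

cycle = 15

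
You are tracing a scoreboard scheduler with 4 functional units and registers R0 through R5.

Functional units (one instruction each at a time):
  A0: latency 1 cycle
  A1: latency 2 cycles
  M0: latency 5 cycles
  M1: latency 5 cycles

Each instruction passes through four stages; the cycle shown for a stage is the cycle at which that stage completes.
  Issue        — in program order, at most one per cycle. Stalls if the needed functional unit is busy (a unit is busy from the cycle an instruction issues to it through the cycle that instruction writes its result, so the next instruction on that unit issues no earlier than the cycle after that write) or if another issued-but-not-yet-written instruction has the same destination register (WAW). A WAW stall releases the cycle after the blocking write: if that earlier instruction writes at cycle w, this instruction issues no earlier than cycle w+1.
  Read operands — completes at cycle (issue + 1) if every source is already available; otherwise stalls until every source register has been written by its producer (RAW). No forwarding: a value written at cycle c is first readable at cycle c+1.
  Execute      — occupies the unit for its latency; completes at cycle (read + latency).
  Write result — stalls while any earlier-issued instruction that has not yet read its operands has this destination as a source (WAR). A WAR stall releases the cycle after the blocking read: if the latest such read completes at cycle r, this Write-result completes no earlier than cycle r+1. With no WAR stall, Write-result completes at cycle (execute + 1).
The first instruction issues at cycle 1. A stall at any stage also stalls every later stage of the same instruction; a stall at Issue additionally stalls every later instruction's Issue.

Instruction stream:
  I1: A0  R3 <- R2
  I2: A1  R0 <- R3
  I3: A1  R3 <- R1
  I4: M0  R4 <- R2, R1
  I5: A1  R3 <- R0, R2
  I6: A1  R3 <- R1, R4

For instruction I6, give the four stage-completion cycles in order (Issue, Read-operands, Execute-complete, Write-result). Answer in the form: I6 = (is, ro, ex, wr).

I6 = (19, 20, 22, 23)

c1: I1 dispatched to A0
c2: I1 operands ready | I2 dispatched to A1
c3: I1 complete
c4: R3←I1
c5: I2 operands ready
c7: I2 complete
c8: R0←I2
c9: I3 dispatched to A1
c10: I3 operands ready | I4 dispatched to M0
c11: I4 operands ready
c12: I3 complete
c13: R3←I3
c14: I5 dispatched to A1
c15: I5 operands ready
c16: I4 complete
c17: R4←I4 | I5 complete
c18: R3←I5
c19: I6 dispatched to A1
c20: I6 operands ready
c22: I6 complete
c23: R3←I6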